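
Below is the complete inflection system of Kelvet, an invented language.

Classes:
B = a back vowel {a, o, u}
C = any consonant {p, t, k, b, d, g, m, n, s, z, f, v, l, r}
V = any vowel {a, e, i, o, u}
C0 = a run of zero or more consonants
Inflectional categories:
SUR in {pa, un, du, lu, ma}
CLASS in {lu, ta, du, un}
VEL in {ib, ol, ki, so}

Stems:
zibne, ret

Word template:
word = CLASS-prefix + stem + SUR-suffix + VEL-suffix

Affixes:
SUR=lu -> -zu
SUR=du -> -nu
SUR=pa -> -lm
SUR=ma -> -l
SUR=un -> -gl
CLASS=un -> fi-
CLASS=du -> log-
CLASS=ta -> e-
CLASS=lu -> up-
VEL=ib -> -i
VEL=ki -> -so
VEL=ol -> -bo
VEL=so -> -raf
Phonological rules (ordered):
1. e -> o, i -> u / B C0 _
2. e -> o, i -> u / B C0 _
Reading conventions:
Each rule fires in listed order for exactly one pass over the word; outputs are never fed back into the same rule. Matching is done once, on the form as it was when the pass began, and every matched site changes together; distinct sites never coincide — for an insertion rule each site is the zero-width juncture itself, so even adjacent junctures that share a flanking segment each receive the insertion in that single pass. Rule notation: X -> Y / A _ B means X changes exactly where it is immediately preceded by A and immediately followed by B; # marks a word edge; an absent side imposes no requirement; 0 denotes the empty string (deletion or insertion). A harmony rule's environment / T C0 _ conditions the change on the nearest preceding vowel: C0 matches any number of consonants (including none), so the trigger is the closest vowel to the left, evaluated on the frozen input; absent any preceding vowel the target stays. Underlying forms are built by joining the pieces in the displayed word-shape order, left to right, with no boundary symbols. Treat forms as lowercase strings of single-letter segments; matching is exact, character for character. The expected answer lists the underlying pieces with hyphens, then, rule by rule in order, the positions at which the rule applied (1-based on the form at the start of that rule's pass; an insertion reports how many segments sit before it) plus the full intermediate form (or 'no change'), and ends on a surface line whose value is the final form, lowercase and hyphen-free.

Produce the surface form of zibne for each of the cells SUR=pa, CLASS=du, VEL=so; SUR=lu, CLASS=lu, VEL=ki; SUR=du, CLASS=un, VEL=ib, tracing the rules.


cell SUR=pa, CLASS=du, VEL=so:
underlying: log-zibne-lm-raf
1. e -> o, i -> u / B C0 _: fires at position(s) 5: logzubnelmraf
2. e -> o, i -> u / B C0 _: fires at position(s) 8: logzubnolmraf
surface: logzubnolmraf

cell SUR=lu, CLASS=lu, VEL=ki:
underlying: up-zibne-zu-so
1. e -> o, i -> u / B C0 _: fires at position(s) 4: upzubnezuso
2. e -> o, i -> u / B C0 _: fires at position(s) 7: upzubnozuso
surface: upzubnozuso

cell SUR=du, CLASS=un, VEL=ib:
underlying: fi-zibne-nu-i
1. e -> o, i -> u / B C0 _: fires at position(s) 10: fizibnenuu
2. e -> o, i -> u / B C0 _: no change
surface: fizibnenuu


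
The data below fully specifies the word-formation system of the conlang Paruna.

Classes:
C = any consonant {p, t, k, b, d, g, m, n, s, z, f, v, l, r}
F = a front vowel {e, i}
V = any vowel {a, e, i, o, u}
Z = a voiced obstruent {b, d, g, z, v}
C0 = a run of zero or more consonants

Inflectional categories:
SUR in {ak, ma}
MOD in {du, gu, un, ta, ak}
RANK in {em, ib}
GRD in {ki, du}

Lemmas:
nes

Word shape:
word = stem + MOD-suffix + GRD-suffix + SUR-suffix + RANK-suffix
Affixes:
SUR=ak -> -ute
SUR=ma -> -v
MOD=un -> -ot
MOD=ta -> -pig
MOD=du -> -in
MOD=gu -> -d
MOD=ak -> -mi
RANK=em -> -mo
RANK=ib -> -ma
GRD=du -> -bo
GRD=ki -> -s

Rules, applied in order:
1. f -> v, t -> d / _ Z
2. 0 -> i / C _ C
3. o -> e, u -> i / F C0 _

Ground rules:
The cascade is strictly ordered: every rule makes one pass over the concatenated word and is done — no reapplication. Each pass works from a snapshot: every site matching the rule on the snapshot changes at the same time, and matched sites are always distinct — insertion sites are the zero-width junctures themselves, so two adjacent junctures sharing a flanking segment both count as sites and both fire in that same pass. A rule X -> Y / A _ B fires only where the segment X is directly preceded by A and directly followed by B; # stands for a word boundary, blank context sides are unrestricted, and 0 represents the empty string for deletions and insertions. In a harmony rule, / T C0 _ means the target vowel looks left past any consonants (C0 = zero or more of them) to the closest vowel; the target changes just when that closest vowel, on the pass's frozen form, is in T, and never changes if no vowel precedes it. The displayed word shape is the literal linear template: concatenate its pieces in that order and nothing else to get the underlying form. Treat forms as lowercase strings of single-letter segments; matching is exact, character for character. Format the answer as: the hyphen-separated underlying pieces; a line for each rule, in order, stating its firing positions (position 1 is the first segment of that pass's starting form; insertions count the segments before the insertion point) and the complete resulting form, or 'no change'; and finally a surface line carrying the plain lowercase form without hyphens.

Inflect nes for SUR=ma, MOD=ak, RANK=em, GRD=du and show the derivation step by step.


underlying: nes-mi-bo-v-mo
1. f -> v, t -> d / _ Z: no change
2. 0 -> i / C _ C: inserts after position(s) 3, 8: nesimibovimo
3. o -> e, u -> i / F C0 _: fires at position(s) 8, 12: nesimibevime
surface: nesimibevime


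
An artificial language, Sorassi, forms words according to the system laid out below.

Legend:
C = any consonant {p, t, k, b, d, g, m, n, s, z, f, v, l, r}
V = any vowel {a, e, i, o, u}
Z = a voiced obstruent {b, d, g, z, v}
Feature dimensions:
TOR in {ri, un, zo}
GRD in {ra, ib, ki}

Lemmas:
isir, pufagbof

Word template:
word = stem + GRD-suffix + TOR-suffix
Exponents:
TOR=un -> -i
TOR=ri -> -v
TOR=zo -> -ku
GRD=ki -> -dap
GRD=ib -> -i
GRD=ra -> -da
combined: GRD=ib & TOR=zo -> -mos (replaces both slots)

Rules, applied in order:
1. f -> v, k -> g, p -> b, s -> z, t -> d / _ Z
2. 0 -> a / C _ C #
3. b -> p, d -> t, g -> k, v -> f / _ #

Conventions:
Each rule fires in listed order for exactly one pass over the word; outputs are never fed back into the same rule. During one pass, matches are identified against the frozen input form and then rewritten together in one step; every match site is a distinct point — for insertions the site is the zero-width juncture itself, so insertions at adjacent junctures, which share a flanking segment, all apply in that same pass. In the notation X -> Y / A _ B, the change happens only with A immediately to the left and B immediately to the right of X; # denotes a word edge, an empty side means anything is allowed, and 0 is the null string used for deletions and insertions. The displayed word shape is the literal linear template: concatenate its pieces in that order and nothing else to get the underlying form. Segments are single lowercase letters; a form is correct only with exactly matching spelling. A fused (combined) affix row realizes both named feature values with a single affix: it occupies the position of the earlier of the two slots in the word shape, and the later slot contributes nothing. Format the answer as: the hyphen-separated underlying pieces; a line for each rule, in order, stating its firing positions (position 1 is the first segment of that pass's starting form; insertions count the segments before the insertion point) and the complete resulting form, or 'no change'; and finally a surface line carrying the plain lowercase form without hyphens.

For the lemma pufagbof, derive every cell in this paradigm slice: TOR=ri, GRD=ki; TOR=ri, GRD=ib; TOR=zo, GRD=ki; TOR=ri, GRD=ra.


cell TOR=ri, GRD=ki:
underlying: pufagbof-dap-v
1. f -> v, k -> g, p -> b, s -> z, t -> d / _ Z: fires at position(s) 8, 11: pufagbovdabv
2. 0 -> a / C _ C #: inserts after position(s) 11: pufagbovdabav
3. b -> p, d -> t, g -> k, v -> f / _ #: fires at position(s) 13: pufagbovdabaf
surface: pufagbovdabaf

cell TOR=ri, GRD=ib:
underlying: pufagbof-i-v
1. f -> v, k -> g, p -> b, s -> z, t -> d / _ Z: no change
2. 0 -> a / C _ C #: no change
3. b -> p, d -> t, g -> k, v -> f / _ #: fires at position(s) 10: pufagbofif
surface: pufagbofif

cell TOR=zo, GRD=ki:
underlying: pufagbof-dap-ku
1. f -> v, k -> g, p -> b, s -> z, t -> d / _ Z: fires at position(s) 8: pufagbovdapku
2. 0 -> a / C _ C #: no change
3. b -> p, d -> t, g -> k, v -> f / _ #: no change
surface: pufagbovdapku

cell TOR=ri, GRD=ra:
underlying: pufagbof-da-v
1. f -> v, k -> g, p -> b, s -> z, t -> d / _ Z: fires at position(s) 8: pufagbovdav
2. 0 -> a / C _ C #: no change
3. b -> p, d -> t, g -> k, v -> f / _ #: fires at position(s) 11: pufagbovdaf
surface: pufagbovdaf


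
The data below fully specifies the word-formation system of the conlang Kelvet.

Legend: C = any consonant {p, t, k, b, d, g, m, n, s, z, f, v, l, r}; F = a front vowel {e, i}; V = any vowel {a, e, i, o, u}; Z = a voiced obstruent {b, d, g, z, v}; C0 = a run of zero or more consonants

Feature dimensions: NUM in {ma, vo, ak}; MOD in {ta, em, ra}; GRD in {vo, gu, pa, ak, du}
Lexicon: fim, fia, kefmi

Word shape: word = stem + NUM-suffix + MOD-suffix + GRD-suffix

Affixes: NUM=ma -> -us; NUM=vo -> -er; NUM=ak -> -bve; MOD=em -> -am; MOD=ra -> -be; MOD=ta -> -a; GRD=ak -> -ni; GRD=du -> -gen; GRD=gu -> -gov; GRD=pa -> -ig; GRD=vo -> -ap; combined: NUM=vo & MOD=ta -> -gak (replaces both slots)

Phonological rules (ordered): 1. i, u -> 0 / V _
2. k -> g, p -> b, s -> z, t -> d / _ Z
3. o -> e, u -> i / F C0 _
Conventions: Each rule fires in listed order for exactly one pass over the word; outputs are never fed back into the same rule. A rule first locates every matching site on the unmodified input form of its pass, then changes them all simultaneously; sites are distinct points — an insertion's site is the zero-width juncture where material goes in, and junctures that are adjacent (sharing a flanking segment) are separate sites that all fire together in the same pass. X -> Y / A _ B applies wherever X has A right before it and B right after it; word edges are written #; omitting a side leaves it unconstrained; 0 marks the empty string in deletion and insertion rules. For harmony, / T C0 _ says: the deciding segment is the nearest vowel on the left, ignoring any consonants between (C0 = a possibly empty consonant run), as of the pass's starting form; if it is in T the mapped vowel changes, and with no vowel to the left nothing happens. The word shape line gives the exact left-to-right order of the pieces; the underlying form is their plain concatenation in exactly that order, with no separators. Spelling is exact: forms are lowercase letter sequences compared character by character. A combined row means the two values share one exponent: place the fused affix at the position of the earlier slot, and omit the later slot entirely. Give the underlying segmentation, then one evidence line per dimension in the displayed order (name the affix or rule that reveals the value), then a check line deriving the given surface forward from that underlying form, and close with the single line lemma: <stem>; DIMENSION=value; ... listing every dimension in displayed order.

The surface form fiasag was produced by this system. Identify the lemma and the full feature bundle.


underlying: fia-us-a-ig
NUM=ma - signalled by the affix -us
MOD=ta - signalled by the affix -a
GRD=pa - signalled by the affix -ig
check: fiausaig -> fiasag -> fiasag -> fiasag
lemma: fia; NUM=ma; MOD=ta; GRD=pa


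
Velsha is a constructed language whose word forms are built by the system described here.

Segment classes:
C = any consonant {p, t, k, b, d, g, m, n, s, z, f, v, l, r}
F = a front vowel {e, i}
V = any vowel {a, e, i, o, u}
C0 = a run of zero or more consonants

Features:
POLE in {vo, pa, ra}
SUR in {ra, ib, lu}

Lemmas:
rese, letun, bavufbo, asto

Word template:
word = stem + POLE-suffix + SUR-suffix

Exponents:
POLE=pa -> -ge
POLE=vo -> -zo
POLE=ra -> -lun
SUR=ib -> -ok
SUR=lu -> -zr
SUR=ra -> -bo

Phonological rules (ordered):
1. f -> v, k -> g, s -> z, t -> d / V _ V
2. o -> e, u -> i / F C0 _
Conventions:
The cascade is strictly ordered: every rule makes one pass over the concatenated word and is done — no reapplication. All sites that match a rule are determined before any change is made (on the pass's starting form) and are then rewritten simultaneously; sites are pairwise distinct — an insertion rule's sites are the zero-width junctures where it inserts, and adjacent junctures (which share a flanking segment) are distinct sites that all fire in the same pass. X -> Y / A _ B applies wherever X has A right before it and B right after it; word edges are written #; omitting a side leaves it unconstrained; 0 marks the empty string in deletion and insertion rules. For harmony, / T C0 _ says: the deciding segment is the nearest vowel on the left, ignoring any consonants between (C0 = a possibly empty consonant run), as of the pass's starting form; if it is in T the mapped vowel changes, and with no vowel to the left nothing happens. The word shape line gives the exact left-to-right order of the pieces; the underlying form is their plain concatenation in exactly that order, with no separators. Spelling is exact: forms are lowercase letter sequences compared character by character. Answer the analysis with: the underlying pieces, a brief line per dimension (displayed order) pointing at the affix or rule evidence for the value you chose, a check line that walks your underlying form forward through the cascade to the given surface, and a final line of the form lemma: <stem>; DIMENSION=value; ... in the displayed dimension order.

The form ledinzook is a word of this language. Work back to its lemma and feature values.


underlying: letun-zo-ok
POLE=vo - signalled by the affix -zo
SUR=ib - signalled by the affix -ok
check: letunzook -> ledunzook -> ledinzook
lemma: letun; POLE=vo; SUR=ib


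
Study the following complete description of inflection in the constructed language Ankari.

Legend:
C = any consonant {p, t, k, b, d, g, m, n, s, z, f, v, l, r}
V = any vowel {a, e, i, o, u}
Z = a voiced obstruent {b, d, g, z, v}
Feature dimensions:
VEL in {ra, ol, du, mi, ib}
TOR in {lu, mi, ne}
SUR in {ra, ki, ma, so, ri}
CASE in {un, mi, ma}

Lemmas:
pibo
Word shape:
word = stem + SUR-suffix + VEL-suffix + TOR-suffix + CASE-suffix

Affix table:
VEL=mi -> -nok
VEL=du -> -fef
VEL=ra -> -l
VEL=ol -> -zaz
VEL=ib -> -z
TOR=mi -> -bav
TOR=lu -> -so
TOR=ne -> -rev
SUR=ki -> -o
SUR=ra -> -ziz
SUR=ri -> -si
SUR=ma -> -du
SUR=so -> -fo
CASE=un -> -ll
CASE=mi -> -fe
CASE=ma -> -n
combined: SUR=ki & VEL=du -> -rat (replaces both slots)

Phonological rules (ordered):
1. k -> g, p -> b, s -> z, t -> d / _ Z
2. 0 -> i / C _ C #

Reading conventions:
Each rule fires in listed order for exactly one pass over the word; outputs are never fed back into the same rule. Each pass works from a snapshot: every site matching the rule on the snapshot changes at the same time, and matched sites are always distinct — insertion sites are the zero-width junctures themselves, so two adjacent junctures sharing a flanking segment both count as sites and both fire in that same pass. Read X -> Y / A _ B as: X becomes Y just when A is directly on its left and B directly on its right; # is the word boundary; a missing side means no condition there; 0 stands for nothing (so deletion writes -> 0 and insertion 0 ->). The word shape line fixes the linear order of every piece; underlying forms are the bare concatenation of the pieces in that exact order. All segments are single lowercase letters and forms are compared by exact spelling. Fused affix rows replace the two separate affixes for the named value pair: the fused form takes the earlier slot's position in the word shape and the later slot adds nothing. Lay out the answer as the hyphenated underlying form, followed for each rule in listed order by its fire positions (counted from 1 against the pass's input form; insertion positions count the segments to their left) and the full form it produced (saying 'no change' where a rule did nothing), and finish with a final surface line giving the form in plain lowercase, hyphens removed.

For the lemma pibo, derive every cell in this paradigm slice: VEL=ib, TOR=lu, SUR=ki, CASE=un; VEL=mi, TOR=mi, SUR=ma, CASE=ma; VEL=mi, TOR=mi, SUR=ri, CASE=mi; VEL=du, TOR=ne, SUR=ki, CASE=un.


cell VEL=ib, TOR=lu, SUR=ki, CASE=un:
underlying: pibo-o-z-so-ll
1. k -> g, p -> b, s -> z, t -> d / _ Z: no change
2. 0 -> i / C _ C #: inserts after position(s) 9: piboozsolil
surface: piboozsolil

cell VEL=mi, TOR=mi, SUR=ma, CASE=ma:
underlying: pibo-du-nok-bav-n
1. k -> g, p -> b, s -> z, t -> d / _ Z: fires at position(s) 9: pibodunogbavn
2. 0 -> i / C _ C #: inserts after position(s) 12: pibodunogbavin
surface: pibodunogbavin

cell VEL=mi, TOR=mi, SUR=ri, CASE=mi:
underlying: pibo-si-nok-bav-fe
1. k -> g, p -> b, s -> z, t -> d / _ Z: fires at position(s) 9: pibosinogbavfe
2. 0 -> i / C _ C #: no change
surface: pibosinogbavfe

cell VEL=du, TOR=ne, SUR=ki, CASE=un:
underlying: pibo-rat-rev-ll
1. k -> g, p -> b, s -> z, t -> d / _ Z: no change
2. 0 -> i / C _ C #: inserts after position(s) 11: piboratrevlil
surface: piboratrevlil


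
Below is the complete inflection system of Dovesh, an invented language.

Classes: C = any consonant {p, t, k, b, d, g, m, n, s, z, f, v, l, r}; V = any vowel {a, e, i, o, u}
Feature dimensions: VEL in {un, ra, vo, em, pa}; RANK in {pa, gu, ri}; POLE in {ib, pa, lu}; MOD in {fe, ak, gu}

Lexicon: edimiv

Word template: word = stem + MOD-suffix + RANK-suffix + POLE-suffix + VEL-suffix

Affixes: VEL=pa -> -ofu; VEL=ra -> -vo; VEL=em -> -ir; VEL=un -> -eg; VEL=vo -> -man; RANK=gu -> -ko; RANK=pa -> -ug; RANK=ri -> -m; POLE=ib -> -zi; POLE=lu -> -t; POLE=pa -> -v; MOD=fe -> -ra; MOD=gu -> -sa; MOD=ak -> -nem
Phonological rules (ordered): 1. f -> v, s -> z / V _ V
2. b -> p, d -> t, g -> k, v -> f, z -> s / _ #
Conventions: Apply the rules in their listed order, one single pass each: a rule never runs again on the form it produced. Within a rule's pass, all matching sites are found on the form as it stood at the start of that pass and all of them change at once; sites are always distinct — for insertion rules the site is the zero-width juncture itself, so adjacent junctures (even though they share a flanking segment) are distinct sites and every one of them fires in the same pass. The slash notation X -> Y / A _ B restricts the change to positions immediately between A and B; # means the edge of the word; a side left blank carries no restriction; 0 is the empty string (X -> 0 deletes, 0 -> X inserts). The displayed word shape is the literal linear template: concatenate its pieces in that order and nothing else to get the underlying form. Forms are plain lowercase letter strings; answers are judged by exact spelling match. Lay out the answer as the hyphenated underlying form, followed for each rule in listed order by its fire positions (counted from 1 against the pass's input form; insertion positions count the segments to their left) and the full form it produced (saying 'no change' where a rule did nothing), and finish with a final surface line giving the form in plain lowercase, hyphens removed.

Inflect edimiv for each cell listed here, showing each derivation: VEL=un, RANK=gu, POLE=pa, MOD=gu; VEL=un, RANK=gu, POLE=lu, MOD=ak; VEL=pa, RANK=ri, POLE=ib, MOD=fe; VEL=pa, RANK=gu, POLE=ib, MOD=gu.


cell VEL=un, RANK=gu, POLE=pa, MOD=gu:
underlying: edimiv-sa-ko-v-eg
1. f -> v, s -> z / V _ V: no change
2. b -> p, d -> t, g -> k, v -> f, z -> s / _ #: fires at position(s) 13: edimivsakovek
surface: edimivsakovek

cell VEL=un, RANK=gu, POLE=lu, MOD=ak:
underlying: edimiv-nem-ko-t-eg
1. f -> v, s -> z / V _ V: no change
2. b -> p, d -> t, g -> k, v -> f, z -> s / _ #: fires at position(s) 14: edimivnemkotek
surface: edimivnemkotek

cell VEL=pa, RANK=ri, POLE=ib, MOD=fe:
underlying: edimiv-ra-m-zi-ofu
1. f -> v, s -> z / V _ V: fires at position(s) 13: edimivramziovu
2. b -> p, d -> t, g -> k, v -> f, z -> s / _ #: no change
surface: edimivramziovu

cell VEL=pa, RANK=gu, POLE=ib, MOD=gu:
underlying: edimiv-sa-ko-zi-ofu
1. f -> v, s -> z / V _ V: fires at position(s) 14: edimivsakoziovu
2. b -> p, d -> t, g -> k, v -> f, z -> s / _ #: no change
surface: edimivsakoziovu


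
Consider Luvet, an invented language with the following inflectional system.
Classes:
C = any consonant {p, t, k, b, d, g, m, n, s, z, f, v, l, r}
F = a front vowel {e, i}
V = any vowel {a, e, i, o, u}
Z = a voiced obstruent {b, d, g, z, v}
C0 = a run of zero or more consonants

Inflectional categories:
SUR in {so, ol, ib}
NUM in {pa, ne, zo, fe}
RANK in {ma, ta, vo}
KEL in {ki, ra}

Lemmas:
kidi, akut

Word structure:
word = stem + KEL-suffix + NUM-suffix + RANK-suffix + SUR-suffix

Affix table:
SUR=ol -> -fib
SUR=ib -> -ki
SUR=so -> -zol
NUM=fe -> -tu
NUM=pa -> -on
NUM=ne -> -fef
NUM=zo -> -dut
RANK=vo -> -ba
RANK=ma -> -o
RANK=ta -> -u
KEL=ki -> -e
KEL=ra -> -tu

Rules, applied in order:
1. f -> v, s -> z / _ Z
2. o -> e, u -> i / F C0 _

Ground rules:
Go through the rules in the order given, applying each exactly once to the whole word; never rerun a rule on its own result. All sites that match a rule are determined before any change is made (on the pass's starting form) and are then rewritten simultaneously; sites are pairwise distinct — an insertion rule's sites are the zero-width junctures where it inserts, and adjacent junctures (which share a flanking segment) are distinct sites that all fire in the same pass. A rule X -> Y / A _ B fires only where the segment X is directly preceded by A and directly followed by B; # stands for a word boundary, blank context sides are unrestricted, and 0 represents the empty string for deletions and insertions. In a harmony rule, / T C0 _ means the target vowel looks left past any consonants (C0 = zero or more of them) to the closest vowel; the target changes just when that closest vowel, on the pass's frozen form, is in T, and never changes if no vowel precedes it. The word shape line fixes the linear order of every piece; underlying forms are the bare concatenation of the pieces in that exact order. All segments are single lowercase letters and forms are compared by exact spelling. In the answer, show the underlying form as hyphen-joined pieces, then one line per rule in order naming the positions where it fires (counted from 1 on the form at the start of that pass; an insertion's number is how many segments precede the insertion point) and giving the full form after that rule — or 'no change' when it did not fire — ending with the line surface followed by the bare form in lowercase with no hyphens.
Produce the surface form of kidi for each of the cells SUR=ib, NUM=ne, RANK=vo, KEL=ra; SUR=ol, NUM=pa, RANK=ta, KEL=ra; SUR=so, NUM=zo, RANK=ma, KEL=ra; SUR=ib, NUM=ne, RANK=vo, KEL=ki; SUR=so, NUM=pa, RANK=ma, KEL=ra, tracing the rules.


cell SUR=ib, NUM=ne, RANK=vo, KEL=ra:
underlying: kidi-tu-fef-ba-ki
1. f -> v, s -> z / _ Z: fires at position(s) 9: kiditufevbaki
2. o -> e, u -> i / F C0 _: fires at position(s) 6: kiditifevbaki
surface: kiditifevbaki

cell SUR=ol, NUM=pa, RANK=ta, KEL=ra:
underlying: kidi-tu-on-u-fib
1. f -> v, s -> z / _ Z: no change
2. o -> e, u -> i / F C0 _: fires at position(s) 6: kiditionufib
surface: kiditionufib

cell SUR=so, NUM=zo, RANK=ma, KEL=ra:
underlying: kidi-tu-dut-o-zol
1. f -> v, s -> z / _ Z: no change
2. o -> e, u -> i / F C0 _: fires at position(s) 6: kiditidutozol
surface: kiditidutozol

cell SUR=ib, NUM=ne, RANK=vo, KEL=ki:
underlying: kidi-e-fef-ba-ki
1. f -> v, s -> z / _ Z: fires at position(s) 8: kidiefevbaki
2. o -> e, u -> i / F C0 _: no change
surface: kidiefevbaki

cell SUR=so, NUM=pa, RANK=ma, KEL=ra:
underlying: kidi-tu-on-o-zol
1. f -> v, s -> z / _ Z: no change
2. o -> e, u -> i / F C0 _: fires at position(s) 6: kiditionozol
surface: kiditionozol


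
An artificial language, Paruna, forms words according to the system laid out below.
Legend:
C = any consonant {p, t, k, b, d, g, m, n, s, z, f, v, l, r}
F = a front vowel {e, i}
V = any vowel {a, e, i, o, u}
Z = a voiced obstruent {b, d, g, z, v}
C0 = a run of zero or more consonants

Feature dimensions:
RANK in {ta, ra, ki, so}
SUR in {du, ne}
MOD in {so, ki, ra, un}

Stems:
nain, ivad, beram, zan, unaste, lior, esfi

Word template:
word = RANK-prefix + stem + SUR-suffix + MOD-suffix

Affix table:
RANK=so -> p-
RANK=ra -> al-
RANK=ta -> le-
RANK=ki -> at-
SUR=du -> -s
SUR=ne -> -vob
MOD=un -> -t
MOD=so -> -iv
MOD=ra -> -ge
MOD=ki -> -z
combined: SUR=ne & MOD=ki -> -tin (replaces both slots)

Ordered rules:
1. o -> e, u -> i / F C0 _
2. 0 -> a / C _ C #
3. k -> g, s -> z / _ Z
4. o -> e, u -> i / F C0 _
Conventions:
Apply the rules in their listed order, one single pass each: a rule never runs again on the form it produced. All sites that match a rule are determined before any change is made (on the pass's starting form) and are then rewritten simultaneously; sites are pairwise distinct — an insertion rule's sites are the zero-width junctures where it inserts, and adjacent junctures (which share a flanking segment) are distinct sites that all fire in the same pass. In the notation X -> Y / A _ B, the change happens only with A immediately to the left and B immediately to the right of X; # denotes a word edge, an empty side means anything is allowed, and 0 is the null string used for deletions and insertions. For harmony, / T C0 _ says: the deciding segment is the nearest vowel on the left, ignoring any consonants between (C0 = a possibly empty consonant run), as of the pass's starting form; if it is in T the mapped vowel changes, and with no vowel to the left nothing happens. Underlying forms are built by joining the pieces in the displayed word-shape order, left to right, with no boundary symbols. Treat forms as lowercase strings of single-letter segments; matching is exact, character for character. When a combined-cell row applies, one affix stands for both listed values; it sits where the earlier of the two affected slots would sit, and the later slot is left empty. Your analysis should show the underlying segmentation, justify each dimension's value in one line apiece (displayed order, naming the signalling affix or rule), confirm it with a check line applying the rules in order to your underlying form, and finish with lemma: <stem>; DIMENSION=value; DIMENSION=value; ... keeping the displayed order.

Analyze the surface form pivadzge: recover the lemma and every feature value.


underlying: p-ivad-s-ge
RANK=so - signalled by the affix p-
SUR=du - signalled by the affix -s
MOD=ra - signalled by the affix -ge
check: pivadsge -> pivadsge -> pivadsge -> pivadzge -> pivadzge
lemma: ivad; RANK=so; SUR=du; MOD=ra


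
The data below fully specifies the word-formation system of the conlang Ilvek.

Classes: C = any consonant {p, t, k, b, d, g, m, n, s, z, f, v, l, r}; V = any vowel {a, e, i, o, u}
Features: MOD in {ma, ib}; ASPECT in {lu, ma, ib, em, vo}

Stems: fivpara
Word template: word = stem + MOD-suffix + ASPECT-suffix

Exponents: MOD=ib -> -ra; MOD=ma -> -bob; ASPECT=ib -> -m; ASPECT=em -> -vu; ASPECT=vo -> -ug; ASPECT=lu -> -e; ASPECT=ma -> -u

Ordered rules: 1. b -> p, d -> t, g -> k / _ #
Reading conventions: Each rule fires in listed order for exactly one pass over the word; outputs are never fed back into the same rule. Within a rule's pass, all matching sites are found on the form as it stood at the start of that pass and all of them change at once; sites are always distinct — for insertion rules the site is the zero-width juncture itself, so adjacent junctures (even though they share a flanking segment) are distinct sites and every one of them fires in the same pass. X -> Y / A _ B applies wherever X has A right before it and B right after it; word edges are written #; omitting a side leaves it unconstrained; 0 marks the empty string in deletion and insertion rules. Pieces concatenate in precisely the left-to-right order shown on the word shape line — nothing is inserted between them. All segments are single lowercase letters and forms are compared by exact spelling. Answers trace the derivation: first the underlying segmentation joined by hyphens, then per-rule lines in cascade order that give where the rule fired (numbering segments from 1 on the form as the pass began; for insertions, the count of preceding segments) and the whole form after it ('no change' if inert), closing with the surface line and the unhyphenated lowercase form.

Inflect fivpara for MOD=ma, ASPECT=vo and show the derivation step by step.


underlying: fivpara-bob-ug
1. b -> p, d -> t, g -> k / _ #: fires at position(s) 12: fivparabobuk
surface: fivparabobuk


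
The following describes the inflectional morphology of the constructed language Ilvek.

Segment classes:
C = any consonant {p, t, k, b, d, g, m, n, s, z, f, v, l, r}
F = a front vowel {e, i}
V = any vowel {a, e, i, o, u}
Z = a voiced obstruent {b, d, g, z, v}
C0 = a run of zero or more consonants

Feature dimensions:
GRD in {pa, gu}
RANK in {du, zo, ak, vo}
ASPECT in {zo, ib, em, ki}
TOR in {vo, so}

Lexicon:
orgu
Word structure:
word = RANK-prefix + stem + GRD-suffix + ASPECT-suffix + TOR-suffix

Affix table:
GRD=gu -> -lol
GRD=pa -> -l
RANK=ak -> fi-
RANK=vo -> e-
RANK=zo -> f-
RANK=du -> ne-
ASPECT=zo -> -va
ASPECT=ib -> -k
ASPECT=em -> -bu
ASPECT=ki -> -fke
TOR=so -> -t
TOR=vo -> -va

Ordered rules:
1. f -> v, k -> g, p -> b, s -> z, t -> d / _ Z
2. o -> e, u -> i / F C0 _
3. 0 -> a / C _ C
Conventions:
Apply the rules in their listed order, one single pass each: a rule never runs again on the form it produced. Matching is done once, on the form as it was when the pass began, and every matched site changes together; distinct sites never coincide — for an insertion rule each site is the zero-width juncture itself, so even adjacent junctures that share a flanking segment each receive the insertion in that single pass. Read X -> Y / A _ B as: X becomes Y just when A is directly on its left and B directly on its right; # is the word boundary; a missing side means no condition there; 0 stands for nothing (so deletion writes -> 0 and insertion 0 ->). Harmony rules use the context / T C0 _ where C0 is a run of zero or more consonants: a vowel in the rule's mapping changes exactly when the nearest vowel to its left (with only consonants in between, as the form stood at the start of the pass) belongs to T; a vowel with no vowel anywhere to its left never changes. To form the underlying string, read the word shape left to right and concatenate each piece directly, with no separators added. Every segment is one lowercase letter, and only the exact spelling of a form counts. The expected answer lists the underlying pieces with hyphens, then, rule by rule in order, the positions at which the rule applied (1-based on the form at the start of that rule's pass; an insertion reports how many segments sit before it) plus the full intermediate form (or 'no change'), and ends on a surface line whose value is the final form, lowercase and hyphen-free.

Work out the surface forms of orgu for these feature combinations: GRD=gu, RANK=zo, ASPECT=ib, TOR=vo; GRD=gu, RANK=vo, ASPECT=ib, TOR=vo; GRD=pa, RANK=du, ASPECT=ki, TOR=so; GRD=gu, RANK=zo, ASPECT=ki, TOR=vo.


cell GRD=gu, RANK=zo, ASPECT=ib, TOR=vo:
underlying: f-orgu-lol-k-va
1. f -> v, k -> g, p -> b, s -> z, t -> d / _ Z: fires at position(s) 9: forgulolgva
2. o -> e, u -> i / F C0 _: no change
3. 0 -> a / C _ C: inserts after position(s) 3, 8, 9: foragulolagava
surface: foragulolagava

cell GRD=gu, RANK=vo, ASPECT=ib, TOR=vo:
underlying: e-orgu-lol-k-va
1. f -> v, k -> g, p -> b, s -> z, t -> d / _ Z: fires at position(s) 9: eorgulolgva
2. o -> e, u -> i / F C0 _: fires at position(s) 2: eergulolgva
3. 0 -> a / C _ C: inserts after position(s) 3, 8, 9: eeragulolagava
surface: eeragulolagava

cell GRD=pa, RANK=du, ASPECT=ki, TOR=so:
underlying: ne-orgu-l-fke-t
1. f -> v, k -> g, p -> b, s -> z, t -> d / _ Z: no change
2. o -> e, u -> i / F C0 _: fires at position(s) 3: neergulfket
3. 0 -> a / C _ C: inserts after position(s) 4, 7, 8: neeragulafaket
surface: neeragulafaket

cell GRD=gu, RANK=zo, ASPECT=ki, TOR=vo:
underlying: f-orgu-lol-fke-va
1. f -> v, k -> g, p -> b, s -> z, t -> d / _ Z: no change
2. o -> e, u -> i / F C0 _: no change
3. 0 -> a / C _ C: inserts after position(s) 3, 8, 9: foragulolafakeva
surface: foragulolafakeva


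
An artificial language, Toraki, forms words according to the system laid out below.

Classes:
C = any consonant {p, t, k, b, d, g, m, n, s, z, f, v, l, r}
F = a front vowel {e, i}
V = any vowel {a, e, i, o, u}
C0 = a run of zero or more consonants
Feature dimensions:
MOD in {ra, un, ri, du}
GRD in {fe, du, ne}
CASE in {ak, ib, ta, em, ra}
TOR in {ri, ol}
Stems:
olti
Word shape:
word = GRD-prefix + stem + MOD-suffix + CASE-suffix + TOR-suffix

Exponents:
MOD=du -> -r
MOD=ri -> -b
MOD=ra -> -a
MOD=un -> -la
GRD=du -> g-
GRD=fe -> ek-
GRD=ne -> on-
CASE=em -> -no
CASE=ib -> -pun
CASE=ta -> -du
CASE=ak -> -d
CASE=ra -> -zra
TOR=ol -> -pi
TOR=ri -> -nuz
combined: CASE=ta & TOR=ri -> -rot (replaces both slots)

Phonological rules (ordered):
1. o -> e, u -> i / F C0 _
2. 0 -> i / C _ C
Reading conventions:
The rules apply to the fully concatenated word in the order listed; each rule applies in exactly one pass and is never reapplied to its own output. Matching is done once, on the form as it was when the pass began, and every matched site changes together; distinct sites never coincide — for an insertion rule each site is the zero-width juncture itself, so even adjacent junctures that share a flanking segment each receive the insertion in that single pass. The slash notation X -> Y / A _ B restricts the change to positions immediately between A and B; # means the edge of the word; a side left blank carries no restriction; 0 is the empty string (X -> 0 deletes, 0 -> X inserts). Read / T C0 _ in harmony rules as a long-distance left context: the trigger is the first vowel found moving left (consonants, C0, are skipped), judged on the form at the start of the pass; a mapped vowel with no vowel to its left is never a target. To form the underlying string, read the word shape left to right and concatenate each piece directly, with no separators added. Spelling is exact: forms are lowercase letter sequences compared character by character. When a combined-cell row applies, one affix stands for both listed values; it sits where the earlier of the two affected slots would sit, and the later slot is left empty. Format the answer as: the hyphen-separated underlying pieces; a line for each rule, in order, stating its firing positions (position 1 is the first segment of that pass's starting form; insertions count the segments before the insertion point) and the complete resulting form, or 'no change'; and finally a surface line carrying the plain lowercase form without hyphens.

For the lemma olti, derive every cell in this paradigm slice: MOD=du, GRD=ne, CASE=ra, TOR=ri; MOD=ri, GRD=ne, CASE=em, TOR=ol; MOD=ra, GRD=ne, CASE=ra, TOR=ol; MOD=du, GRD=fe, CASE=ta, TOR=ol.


cell MOD=du, GRD=ne, CASE=ra, TOR=ri:
underlying: on-olti-r-zra-nuz
1. o -> e, u -> i / F C0 _: no change
2. 0 -> i / C _ C: inserts after position(s) 4, 7, 8: onolitiriziranuz
surface: onolitiriziranuz

cell MOD=ri, GRD=ne, CASE=em, TOR=ol:
underlying: on-olti-b-no-pi
1. o -> e, u -> i / F C0 _: fires at position(s) 9: onoltibnepi
2. 0 -> i / C _ C: inserts after position(s) 4, 7: onolitibinepi
surface: onolitibinepi

cell MOD=ra, GRD=ne, CASE=ra, TOR=ol:
underlying: on-olti-a-zra-pi
1. o -> e, u -> i / F C0 _: no change
2. 0 -> i / C _ C: inserts after position(s) 4, 8: onolitiazirapi
surface: onolitiazirapi

cell MOD=du, GRD=fe, CASE=ta, TOR=ol:
underlying: ek-olti-r-du-pi
1. o -> e, u -> i / F C0 _: fires at position(s) 3, 9: ekeltirdipi
2. 0 -> i / C _ C: inserts after position(s) 4, 7: ekelitiridipi
surface: ekelitiridipi


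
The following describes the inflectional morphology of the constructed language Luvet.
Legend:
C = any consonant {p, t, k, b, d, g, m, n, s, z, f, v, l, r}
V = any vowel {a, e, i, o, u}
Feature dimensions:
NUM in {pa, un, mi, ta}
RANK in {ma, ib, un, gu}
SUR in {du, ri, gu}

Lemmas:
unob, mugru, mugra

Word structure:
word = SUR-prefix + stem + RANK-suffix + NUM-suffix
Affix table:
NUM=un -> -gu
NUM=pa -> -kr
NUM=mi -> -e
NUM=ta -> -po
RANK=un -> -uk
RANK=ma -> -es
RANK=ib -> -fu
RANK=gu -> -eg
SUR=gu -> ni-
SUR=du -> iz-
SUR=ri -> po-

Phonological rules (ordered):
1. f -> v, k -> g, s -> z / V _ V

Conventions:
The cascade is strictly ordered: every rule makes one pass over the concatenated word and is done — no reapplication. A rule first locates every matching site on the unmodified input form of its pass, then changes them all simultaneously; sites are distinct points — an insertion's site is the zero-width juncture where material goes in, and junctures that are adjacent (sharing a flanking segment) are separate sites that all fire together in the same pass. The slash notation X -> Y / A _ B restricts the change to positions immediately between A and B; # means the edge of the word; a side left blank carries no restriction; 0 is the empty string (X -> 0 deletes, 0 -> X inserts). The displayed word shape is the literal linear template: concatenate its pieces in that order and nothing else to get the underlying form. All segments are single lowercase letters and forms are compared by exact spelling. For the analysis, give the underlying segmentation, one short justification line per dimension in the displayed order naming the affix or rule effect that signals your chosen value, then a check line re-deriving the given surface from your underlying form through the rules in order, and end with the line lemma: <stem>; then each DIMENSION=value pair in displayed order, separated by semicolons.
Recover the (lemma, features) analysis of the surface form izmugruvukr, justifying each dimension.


underlying: iz-mugru-fu-kr
NUM=pa - signalled by the affix -kr
RANK=ib - signalled by the affix -fu
SUR=du - signalled by the affix iz-
check: izmugrufukr -> izmugruvukr
lemma: mugru; NUM=pa; RANK=ib; SUR=du


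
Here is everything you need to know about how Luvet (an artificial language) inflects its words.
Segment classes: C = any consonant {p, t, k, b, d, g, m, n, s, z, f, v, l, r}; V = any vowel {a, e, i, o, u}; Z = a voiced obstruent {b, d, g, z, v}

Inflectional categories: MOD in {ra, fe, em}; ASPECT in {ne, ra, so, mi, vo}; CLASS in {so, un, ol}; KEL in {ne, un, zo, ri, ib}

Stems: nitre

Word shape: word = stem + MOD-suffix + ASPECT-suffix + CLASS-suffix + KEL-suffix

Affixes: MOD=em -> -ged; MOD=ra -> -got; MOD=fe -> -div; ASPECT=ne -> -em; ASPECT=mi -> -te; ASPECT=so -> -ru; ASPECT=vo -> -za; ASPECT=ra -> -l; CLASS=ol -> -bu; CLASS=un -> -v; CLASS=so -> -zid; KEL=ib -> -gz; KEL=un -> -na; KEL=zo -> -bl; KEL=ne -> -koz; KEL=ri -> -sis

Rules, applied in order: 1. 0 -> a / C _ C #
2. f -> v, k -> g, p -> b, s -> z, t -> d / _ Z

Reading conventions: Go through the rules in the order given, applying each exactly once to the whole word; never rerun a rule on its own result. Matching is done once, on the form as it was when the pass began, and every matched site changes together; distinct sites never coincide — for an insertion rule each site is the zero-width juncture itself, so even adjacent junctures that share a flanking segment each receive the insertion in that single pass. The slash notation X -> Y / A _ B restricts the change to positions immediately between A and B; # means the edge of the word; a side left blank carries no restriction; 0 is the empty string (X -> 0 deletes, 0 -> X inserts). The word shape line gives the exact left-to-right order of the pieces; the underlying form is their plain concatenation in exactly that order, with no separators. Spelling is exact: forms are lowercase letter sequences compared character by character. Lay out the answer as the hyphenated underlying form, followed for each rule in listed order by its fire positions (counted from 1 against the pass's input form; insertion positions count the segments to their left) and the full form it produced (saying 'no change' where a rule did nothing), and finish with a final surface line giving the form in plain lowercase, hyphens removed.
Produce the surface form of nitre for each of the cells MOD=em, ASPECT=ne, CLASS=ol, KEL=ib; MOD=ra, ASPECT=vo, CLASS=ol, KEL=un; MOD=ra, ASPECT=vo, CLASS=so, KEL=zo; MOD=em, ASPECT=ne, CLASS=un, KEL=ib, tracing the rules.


cell MOD=em, ASPECT=ne, CLASS=ol, KEL=ib:
underlying: nitre-ged-em-bu-gz
1. 0 -> a / C _ C #: inserts after position(s) 13: nitregedembugaz
2. f -> v, k -> g, p -> b, s -> z, t -> d / _ Z: no change
surface: nitregedembugaz

cell MOD=ra, ASPECT=vo, CLASS=ol, KEL=un:
underlying: nitre-got-za-bu-na
1. 0 -> a / C _ C #: no change
2. f -> v, k -> g, p -> b, s -> z, t -> d / _ Z: fires at position(s) 8: nitregodzabuna
surface: nitregodzabuna

cell MOD=ra, ASPECT=vo, CLASS=so, KEL=zo:
underlying: nitre-got-za-zid-bl
1. 0 -> a / C _ C #: inserts after position(s) 14: nitregotzazidbal
2. f -> v, k -> g, p -> b, s -> z, t -> d / _ Z: fires at position(s) 8: nitregodzazidbal
surface: nitregodzazidbal

cell MOD=em, ASPECT=ne, CLASS=un, KEL=ib:
underlying: nitre-ged-em-v-gz
1. 0 -> a / C _ C #: inserts after position(s) 12: nitregedemvgaz
2. f -> v, k -> g, p -> b, s -> z, t -> d / _ Z: no change
surface: nitregedemvgaz
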